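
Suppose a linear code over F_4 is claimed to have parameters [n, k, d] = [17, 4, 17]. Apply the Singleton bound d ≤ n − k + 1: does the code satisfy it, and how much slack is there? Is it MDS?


Singleton RHS = n − k + 1 = 14, slack = -3, bound violated (no such code; not MDS).

Singleton bound: d ≤ n − k + 1.
Here n = 17, k = 4, so n − k + 1 = 14.
Given d = 17, check d ≤ 14: NO.
Slack = (n − k + 1) − d = -3.
The slack is negative: d = 17 exceeds n − k + 1 = 14 by 3, so the Singleton bound is violated and no linear [17, 4, 17]_4 code can exist. In particular it is not MDS (MDS requires d = n − k + 1 exactly).
Description: the claimed parameters are [17, 4, 17]_4; such a code would be impossible (violates the Singleton bound).


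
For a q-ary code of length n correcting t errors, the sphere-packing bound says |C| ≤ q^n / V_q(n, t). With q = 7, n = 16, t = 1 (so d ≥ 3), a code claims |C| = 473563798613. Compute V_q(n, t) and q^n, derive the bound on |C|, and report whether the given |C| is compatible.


V_q(n, t) = 97, q^n = 33232930569601, Hamming bound = 342607531645, |C| = 473563798613 > bound (violated).

Step 1: Compute V_q(n, t) = Σ_{j=0}^1 C(n, j) (q−1)^j.
  j = 0: C(16,0)·(6)^0 = 1·1 = 1.
  j = 1: C(16,1)·(6)^1 = 16·6 = 96.
  V_q(n, t) = 1 + 96 = 97.
Step 2: q^n = 7^16 = 33232930569601.
Step 3: Hamming bound ⌊q^n / V_q(n,t)⌋ = ⌊33232930569601/97⌋ = 342607531645.
Step 4: Compare |C| = 473563798613 to 342607531645: violated.
The claimed |C| lies above the Hamming bound, so no 7-ary code of length 16 with d ≥ 3 can have 473563798613 codewords.


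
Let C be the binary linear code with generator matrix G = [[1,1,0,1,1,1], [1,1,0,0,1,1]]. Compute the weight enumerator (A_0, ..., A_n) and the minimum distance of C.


Weight distribution: A_0 = 1, A_1 = 1, A_4 = 1, A_5 = 1. Minimum distance d = 1.

Enumerate all 2^2 = 4 messages m ∈ F_2^2.
For each, compute codeword c = mG in F_2^6, then tally its weight.
  m = 00 → c = 000000, weight = 0.
  m = 10 → c = 110111, weight = 5.
  m = 01 → c = 110011, weight = 4.
  m = 11 → c = 000100, weight = 1.
Tally weights:
  weight 0: 1 codewords.
  weight 1: 1 codewords.
  weight 4: 1 codewords.
  weight 5: 1 codewords.
Minimum distance d = smallest w > 0 with A_w > 0 = 1.
Sanity: Σ A_w = 4 = 2^2 = 4 ✓.


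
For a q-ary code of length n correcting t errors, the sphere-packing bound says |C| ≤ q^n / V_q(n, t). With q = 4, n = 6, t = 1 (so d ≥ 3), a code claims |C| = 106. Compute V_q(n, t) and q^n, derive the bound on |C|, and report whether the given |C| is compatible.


V_q(n, t) = 19, q^n = 4096, Hamming bound = 215, |C| = 106 ≤ bound (satisfied).

Step 1: Compute V_q(n, t) = Σ_{j=0}^1 C(n, j) (q−1)^j.
  j = 0: C(6,0)·(3)^0 = 1·1 = 1.
  j = 1: C(6,1)·(3)^1 = 6·3 = 18.
  V_q(n, t) = 1 + 18 = 19.
Step 2: q^n = 4^6 = 4096.
Step 3: Hamming bound ⌊q^n / V_q(n,t)⌋ = ⌊4096/19⌋ = 215.
Step 4: Compare |C| = 106 to 215: satisfied.
The claimed |C| lies below the Hamming bound.


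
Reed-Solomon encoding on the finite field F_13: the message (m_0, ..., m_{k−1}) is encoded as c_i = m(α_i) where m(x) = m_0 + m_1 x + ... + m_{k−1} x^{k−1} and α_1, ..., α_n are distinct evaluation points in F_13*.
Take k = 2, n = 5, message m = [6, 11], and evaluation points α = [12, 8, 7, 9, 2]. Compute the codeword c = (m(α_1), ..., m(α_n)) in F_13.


c = [8, 3, 5, 1, 2]

Message polynomial: m(x) = 6 + 11·x (mod 13).
For each evaluation point α_i, compute m(α_i) mod 13:
  α_1 = 12: Horner steps 11 → 8, so m(12) = 8.
  α_2 = 8: Horner steps 11 → 3, so m(8) = 3.
  α_3 = 7: Horner steps 11 → 5, so m(7) = 5.
  α_4 = 9: Horner steps 11 → 1, so m(9) = 1.
  α_5 = 2: Horner steps 11 → 2, so m(2) = 2.
Codeword c = [8, 3, 5, 1, 2] ∈ F_13^5.


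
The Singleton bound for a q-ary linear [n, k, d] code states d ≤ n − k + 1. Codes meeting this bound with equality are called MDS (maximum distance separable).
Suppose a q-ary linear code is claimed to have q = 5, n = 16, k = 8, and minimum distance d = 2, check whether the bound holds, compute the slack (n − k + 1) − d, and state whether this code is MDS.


Singleton RHS = n − k + 1 = 9, slack = 7, bound satisfied, not MDS.

Singleton bound: d ≤ n − k + 1.
Here n = 16, k = 8, so n − k + 1 = 9.
Given d = 2, check d ≤ 9: YES.
Slack = (n − k + 1) − d = 7.
The code is NOT MDS (slack = 7 > 0).
Description: the claimed parameters are [16, 8, 2]_5; such a code would be non-MDS.


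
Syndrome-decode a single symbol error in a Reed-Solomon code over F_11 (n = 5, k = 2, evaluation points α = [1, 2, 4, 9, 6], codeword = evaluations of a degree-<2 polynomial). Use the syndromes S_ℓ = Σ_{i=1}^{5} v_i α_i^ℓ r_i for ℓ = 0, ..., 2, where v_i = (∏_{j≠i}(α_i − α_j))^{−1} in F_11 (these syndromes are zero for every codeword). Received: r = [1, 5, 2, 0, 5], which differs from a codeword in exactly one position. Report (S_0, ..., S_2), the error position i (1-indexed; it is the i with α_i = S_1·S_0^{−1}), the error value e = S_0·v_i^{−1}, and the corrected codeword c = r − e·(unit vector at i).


S = (6, 3, 7), error at position 5, error magnitude e = 6, c = [1, 5, 2, 0, 10].

Step 1: column multipliers v_i = (∏_{j≠i}(α_i − α_j))^{−1} mod 11.
  i = 1 (α = 1): (1−2)(1−4)(1−9)(1−6) = (−1)·(−3)·(−8)·(−5) = 120 ≡ 10, so v_1 = 10^{−1} = 10 (mod 11).
  i = 2 (α = 2): (2−1)(2−4)(2−9)(2−6) = 1·(−2)·(−7)·(−4) = −56 ≡ 10, so v_2 = 10^{−1} = 10 (mod 11).
  i = 3 (α = 4): (4−1)(4−2)(4−9)(4−6) = 3·2·(−5)·(−2) = 60 ≡ 5, so v_3 = 5^{−1} = 9 (mod 11).
  i = 4 (α = 9): (9−1)(9−2)(9−4)(9−6) = 8·7·5·3 = 840 ≡ 4, so v_4 = 4^{−1} = 3 (mod 11).
  i = 5 (α = 6): (6−1)(6−2)(6−4)(6−9) = 5·4·2·(−3) = −120 ≡ 1, so v_5 = 1^{−1} = 1 (mod 11).
  v = [10, 10, 9, 3, 1].
Step 2: syndromes of r = [1, 5, 2, 0, 5] (all sums mod 11).
  S_0 = Σ v_i r_i = 10·1 + 10·5 + 9·2 + 3·0 + 1·5 = 83 ≡ 6.
  S_1 = Σ v_i α_i r_i = 10·1·1 + 10·2·5 + 9·4·2 + 3·9·0 + 1·6·5 = 212 ≡ 3.
  α_i^2 mod 11 = [1, 4, 5, 4, 3].
  S_2 = Σ v_i α_i^2 r_i = 10·1·1 + 10·4·5 + 9·5·2 + 3·4·0 + 1·3·5 = 315 ≡ 7.
  S = (6, 3, 7) ≠ 0, so r is not a codeword (an error is present).
Step 3: locate the error. For a single error e at position i, S_ℓ = v_i·e·α_i^ℓ, so α_err = S_1/S_0.
  S_0^{−1} = 6^{−1} = 2 (mod 11), so α_err = 3·2 = 6 ≡ 6 = α_5. Error position i = 5.
  Consistency check: S_2/S_1 = 7·4 = 28 ≡ 6 = α_err ✓ (single-error assumption holds).
Step 4: error magnitude e = S_0/v_5 = S_0·∏_{j≠5}(α_5 − α_j) = 6·1 = 6 ≡ 6 (mod 11).
Step 5: correct position 5: c_5 = r_5 − e = 5 − 6 ≡ 10 (mod 11). Hence c = [1, 5, 2, 0, 10].
  Check: interpolating c through the α_i gives m(x) = 8 + 4·x (degree < 2) with m(α_i) = c_i for every i, so c is indeed a codeword.


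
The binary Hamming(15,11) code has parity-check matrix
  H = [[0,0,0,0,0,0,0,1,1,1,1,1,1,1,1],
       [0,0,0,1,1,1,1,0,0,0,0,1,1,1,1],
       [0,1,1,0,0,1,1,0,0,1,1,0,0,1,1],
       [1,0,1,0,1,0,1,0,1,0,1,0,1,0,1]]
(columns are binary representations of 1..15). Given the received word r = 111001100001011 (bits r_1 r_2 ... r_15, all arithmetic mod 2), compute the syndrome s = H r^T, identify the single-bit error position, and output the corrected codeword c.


s = (1, 1, 0, 0)^T, error position = 12, corrected codeword c = 111001100000011

Compute s = H r^T mod 2 one row at a time:
  s_1 = 0 + 0 + 0 + 0 + 1 + 0 + 1 + 1 = 3 ≡ 1 (mod 2).
  s_2 = 0 + 0 + 1 + 1 + 1 + 0 + 1 + 1 = 5 ≡ 1 (mod 2).
  s_3 = 1 + 1 + 1 + 1 + 0 + 0 + 1 + 1 = 6 ≡ 0 (mod 2).
  s_4 = 1 + 1 + 0 + 1 + 0 + 0 + 0 + 1 = 4 ≡ 0 (mod 2).
s = (1, 1, 0, 0)^T — this equals column 12 of H (binary 1100), so error is at position 12.
Correct: flip bit 12 of r = 111001100001011 to get c = 111001100000011.


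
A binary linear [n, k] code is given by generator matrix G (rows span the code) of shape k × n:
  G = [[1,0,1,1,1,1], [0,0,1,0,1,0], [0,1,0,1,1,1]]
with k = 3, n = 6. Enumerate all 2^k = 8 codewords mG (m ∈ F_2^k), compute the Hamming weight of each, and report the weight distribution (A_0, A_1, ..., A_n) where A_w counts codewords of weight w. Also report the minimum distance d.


Weight distribution: A_0 = 1, A_2 = 1, A_3 = 3, A_4 = 2, A_5 = 1. Minimum distance d = 2.

Enumerate all 2^3 = 8 messages m ∈ F_2^3.
For each, compute codeword c = mG in F_2^6, then tally its weight.
  m = 000 → c = 000000, weight = 0.
  m = 100 → c = 101111, weight = 5.
  m = 010 → c = 001010, weight = 2.
  m = 110 → c = 100101, weight = 3.
  m = 001 → c = 010111, weight = 4.
  m = 101 → c = 111000, weight = 3.
  m = 011 → c = 011101, weight = 4.
  m = 111 → c = 110010, weight = 3.
Tally weights:
  weight 0: 1 codewords.
  weight 2: 1 codewords.
  weight 3: 3 codewords.
  weight 4: 2 codewords.
  weight 5: 1 codewords.
Minimum distance d = smallest w > 0 with A_w > 0 = 2.
Sanity: Σ A_w = 8 = 2^3 = 8 ✓.


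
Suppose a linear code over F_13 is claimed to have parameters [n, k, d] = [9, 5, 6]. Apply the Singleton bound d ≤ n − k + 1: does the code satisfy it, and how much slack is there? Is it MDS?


Singleton RHS = n − k + 1 = 5, slack = -1, bound violated (no such code; not MDS).

Singleton bound: d ≤ n − k + 1.
Here n = 9, k = 5, so n − k + 1 = 5.
Given d = 6, check d ≤ 5: NO.
Slack = (n − k + 1) − d = -1.
The slack is negative: d = 6 exceeds n − k + 1 = 5 by 1, so the Singleton bound is violated and no linear [9, 5, 6]_13 code can exist. In particular it is not MDS (MDS requires d = n − k + 1 exactly).
Description: the claimed parameters are [9, 5, 6]_13; such a code would be impossible (violates the Singleton bound).


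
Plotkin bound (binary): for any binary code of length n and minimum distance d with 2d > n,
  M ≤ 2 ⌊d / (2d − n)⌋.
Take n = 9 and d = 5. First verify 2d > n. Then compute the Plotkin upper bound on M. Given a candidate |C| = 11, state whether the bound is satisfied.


Plotkin bound M ≤ 10; given |C| = 11 > bound (violated).

Check applicability: 2d = 10, n = 9.
2d − n = 1 > 0, so Plotkin applies.
Compute d/(2d−n) = 5/1 ≈ 5.0000.
⌊d/(2d−n)⌋ = 5.
Plotkin bound: M ≤ 2·5 = 10.
Given |C| = 11, check: VIOLATED.
This |C| is above the Plotkin bound, so no binary code with n = 9, d = 5 and 11 codewords exists.


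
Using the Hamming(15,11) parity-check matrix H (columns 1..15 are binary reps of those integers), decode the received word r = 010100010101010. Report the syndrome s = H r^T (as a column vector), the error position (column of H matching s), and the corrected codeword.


s = (0, 1, 1, 0)^T, error position = 6, corrected codeword c = 010101010101010

Compute s = H r^T mod 2 one row at a time:
  s_1 = 1 + 0 + 1 + 0 + 1 + 0 + 1 + 0 = 4 ≡ 0 (mod 2).
  s_2 = 1 + 0 + 0 + 0 + 1 + 0 + 1 + 0 = 3 ≡ 1 (mod 2).
  s_3 = 1 + 0 + 0 + 0 + 1 + 0 + 1 + 0 = 3 ≡ 1 (mod 2).
  s_4 = 0 + 0 + 0 + 0 + 0 + 0 + 0 + 0 = 0 ≡ 0 (mod 2).
s = (0, 1, 1, 0)^T — this equals column 6 of H (binary 0110), so error is at position 6.
Correct: flip bit 6 of r = 010100010101010 to get c = 010101010101010.


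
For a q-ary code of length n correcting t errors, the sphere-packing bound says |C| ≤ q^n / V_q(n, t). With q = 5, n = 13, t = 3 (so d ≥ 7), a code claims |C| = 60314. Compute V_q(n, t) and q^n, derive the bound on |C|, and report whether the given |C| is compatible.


V_q(n, t) = 19605, q^n = 1220703125, Hamming bound = 62264, |C| = 60314 ≤ bound (satisfied).

Step 1: Compute V_q(n, t) = Σ_{j=0}^3 C(n, j) (q−1)^j.
  j = 0: C(13,0)·(4)^0 = 1·1 = 1.
  j = 1: C(13,1)·(4)^1 = 13·4 = 52.
  j = 2: C(13,2)·(4)^2 = 78·16 = 1248.
  j = 3: C(13,3)·(4)^3 = 286·64 = 18304.
  V_q(n, t) = 1 + 52 + 1248 + 18304 = 19605.
Step 2: q^n = 5^13 = 1220703125.
Step 3: Hamming bound ⌊q^n / V_q(n,t)⌋ = ⌊1220703125/19605⌋ = 62264.
Step 4: Compare |C| = 60314 to 62264: satisfied.
The claimed |C| lies below the Hamming bound.


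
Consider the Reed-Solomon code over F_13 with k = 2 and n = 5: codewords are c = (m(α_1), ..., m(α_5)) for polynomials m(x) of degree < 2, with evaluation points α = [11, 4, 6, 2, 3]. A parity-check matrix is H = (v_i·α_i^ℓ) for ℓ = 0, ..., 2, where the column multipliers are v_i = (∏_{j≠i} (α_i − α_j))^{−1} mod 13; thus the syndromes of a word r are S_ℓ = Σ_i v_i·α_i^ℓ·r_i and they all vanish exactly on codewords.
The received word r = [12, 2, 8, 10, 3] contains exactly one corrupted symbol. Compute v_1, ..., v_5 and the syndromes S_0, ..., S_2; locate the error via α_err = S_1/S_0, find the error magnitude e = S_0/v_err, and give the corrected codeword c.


S = (3, 12, 9), error at position 2, error magnitude e = 6, c = [12, 9, 8, 10, 3].

Step 1: column multipliers v_i = (∏_{j≠i}(α_i − α_j))^{−1} mod 13.
  i = 1 (α = 11): (11−4)(11−6)(11−2)(11−3) = 7·5·9·8 = 2520 ≡ 11, so v_1 = 11^{−1} = 6 (mod 13).
  i = 2 (α = 4): (4−11)(4−6)(4−2)(4−3) = (−7)·(−2)·2·1 = 28 ≡ 2, so v_2 = 2^{−1} = 7 (mod 13).
  i = 3 (α = 6): (6−11)(6−4)(6−2)(6−3) = (−5)·2·4·3 = −120 ≡ 10, so v_3 = 10^{−1} = 4 (mod 13).
  i = 4 (α = 2): (2−11)(2−4)(2−6)(2−3) = (−9)·(−2)·(−4)·(−1) = 72 ≡ 7, so v_4 = 7^{−1} = 2 (mod 13).
  i = 5 (α = 3): (3−11)(3−4)(3−6)(3−2) = (−8)·(−1)·(−3)·1 = −24 ≡ 2, so v_5 = 2^{−1} = 7 (mod 13).
  v = [6, 7, 4, 2, 7].
Step 2: syndromes of r = [12, 2, 8, 10, 3] (all sums mod 13).
  S_0 = Σ v_i r_i = 6·12 + 7·2 + 4·8 + 2·10 + 7·3 = 159 ≡ 3.
  S_1 = Σ v_i α_i r_i = 6·11·12 + 7·4·2 + 4·6·8 + 2·2·10 + 7·3·3 = 1143 ≡ 12.
  α_i^2 mod 13 = [4, 3, 10, 4, 9].
  S_2 = Σ v_i α_i^2 r_i = 6·4·12 + 7·3·2 + 4·10·8 + 2·4·10 + 7·9·3 = 919 ≡ 9.
  S = (3, 12, 9) ≠ 0, so r is not a codeword (an error is present).
Step 3: locate the error. For a single error e at position i, S_ℓ = v_i·e·α_i^ℓ, so α_err = S_1/S_0.
  S_0^{−1} = 3^{−1} = 9 (mod 13), so α_err = 12·9 = 108 ≡ 4 = α_2. Error position i = 2.
  Consistency check: S_2/S_1 = 9·12 = 108 ≡ 4 = α_err ✓ (single-error assumption holds).
Step 4: error magnitude e = S_0/v_2 = S_0·∏_{j≠2}(α_2 − α_j) = 3·2 = 6 ≡ 6 (mod 13).
Step 5: correct position 2: c_2 = r_2 − e = 2 − 6 ≡ 9 (mod 13). Hence c = [12, 9, 8, 10, 3].
  Check: interpolating c through the α_i gives m(x) = 11 + 6·x (degree < 2) with m(α_i) = c_i for every i, so c is indeed a codeword.


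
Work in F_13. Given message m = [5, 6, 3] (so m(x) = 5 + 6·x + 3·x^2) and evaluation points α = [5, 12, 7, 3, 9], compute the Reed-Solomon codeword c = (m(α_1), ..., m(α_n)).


c = [6, 2, 12, 11, 3]

Message polynomial: m(x) = 5 + 6·x + 3·x^2 (mod 13).
For each evaluation point α_i, compute m(α_i) mod 13:
  α_1 = 5: Horner steps 3 → 8 → 6, so m(5) = 6.
  α_2 = 12: Horner steps 3 → 3 → 2, so m(12) = 2.
  α_3 = 7: Horner steps 3 → 1 → 12, so m(7) = 12.
  α_4 = 3: Horner steps 3 → 2 → 11, so m(3) = 11.
  α_5 = 9: Horner steps 3 → 7 → 3, so m(9) = 3.
Codeword c = [6, 2, 12, 11, 3] ∈ F_13^5.


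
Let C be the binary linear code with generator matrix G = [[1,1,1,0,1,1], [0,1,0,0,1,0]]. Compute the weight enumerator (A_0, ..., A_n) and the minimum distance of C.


Weight distribution: A_0 = 1, A_2 = 1, A_3 = 1, A_5 = 1. Minimum distance d = 2.

Enumerate all 2^2 = 4 messages m ∈ F_2^2.
For each, compute codeword c = mG in F_2^6, then tally its weight.
  m = 00 → c = 000000, weight = 0.
  m = 10 → c = 111011, weight = 5.
  m = 01 → c = 010010, weight = 2.
  m = 11 → c = 101001, weight = 3.
Tally weights:
  weight 0: 1 codewords.
  weight 2: 1 codewords.
  weight 3: 1 codewords.
  weight 5: 1 codewords.
Minimum distance d = smallest w > 0 with A_w > 0 = 2.
Sanity: Σ A_w = 4 = 2^2 = 4 ✓.


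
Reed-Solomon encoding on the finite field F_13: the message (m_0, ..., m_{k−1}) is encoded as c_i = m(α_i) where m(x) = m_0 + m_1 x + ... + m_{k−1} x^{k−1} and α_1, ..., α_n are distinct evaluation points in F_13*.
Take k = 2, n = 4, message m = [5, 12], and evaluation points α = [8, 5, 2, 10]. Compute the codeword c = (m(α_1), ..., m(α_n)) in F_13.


c = [10, 0, 3, 8]

Message polynomial: m(x) = 5 + 12·x (mod 13).
For each evaluation point α_i, compute m(α_i) mod 13:
  α_1 = 8: Horner steps 12 → 10, so m(8) = 10.
  α_2 = 5: Horner steps 12 → 0, so m(5) = 0.
  α_3 = 2: Horner steps 12 → 3, so m(2) = 3.
  α_4 = 10: Horner steps 12 → 8, so m(10) = 8.
Codeword c = [10, 0, 3, 8] ∈ F_13^4.


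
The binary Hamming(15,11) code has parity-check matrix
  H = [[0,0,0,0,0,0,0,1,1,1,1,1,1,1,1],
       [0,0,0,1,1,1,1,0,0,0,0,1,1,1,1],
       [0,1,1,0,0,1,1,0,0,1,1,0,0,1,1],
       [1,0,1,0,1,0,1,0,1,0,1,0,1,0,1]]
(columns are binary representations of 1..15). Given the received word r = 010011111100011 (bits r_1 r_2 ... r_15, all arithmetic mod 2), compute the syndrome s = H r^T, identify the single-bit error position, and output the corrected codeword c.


s = (1, 1, 0, 0)^T, error position = 12, corrected codeword c = 010011111101011

Compute s = H r^T mod 2 one row at a time:
  s_1 = 1 + 1 + 1 + 0 + 0 + 0 + 1 + 1 = 5 ≡ 1 (mod 2).
  s_2 = 0 + 1 + 1 + 1 + 0 + 0 + 1 + 1 = 5 ≡ 1 (mod 2).
  s_3 = 1 + 0 + 1 + 1 + 1 + 0 + 1 + 1 = 6 ≡ 0 (mod 2).
  s_4 = 0 + 0 + 1 + 1 + 1 + 0 + 0 + 1 = 4 ≡ 0 (mod 2).
s = (1, 1, 0, 0)^T — this equals column 12 of H (binary 1100), so error is at position 12.
Correct: flip bit 12 of r = 010011111100011 to get c = 010011111101011.


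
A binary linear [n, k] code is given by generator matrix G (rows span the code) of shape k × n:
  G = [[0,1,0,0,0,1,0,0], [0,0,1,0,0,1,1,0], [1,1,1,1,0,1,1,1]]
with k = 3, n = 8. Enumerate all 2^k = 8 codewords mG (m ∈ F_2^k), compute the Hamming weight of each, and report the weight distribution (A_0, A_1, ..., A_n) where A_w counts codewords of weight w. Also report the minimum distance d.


Weight distribution: A_0 = 1, A_2 = 1, A_3 = 2, A_4 = 2, A_5 = 1, A_7 = 1. Minimum distance d = 2.

Enumerate all 2^3 = 8 messages m ∈ F_2^3.
For each, compute codeword c = mG in F_2^8, then tally its weight.
  m = 000 → c = 00000000, weight = 0.
  m = 100 → c = 01000100, weight = 2.
  m = 010 → c = 00100110, weight = 3.
  m = 110 → c = 01100010, weight = 3.
  m = 001 → c = 11110111, weight = 7.
  m = 101 → c = 10110011, weight = 5.
  m = 011 → c = 11010001, weight = 4.
  m = 111 → c = 10010101, weight = 4.
Tally weights:
  weight 0: 1 codewords.
  weight 2: 1 codewords.
  weight 3: 2 codewords.
  weight 4: 2 codewords.
  weight 5: 1 codewords.
  weight 7: 1 codewords.
Minimum distance d = smallest w > 0 with A_w > 0 = 2.
Sanity: Σ A_w = 8 = 2^3 = 8 ✓.


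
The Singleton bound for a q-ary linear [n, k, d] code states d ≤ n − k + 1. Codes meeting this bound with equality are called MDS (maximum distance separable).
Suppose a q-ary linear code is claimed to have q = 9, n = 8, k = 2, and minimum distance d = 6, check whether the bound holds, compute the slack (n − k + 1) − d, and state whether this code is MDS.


Singleton RHS = n − k + 1 = 7, slack = 1, bound satisfied, not MDS.

Singleton bound: d ≤ n − k + 1.
Here n = 8, k = 2, so n − k + 1 = 7.
Given d = 6, check d ≤ 7: YES.
Slack = (n − k + 1) − d = 1.
The code is NOT MDS (slack = 1 > 0).
Description: the claimed parameters are [8, 2, 6]_9; such a code would be non-MDS.


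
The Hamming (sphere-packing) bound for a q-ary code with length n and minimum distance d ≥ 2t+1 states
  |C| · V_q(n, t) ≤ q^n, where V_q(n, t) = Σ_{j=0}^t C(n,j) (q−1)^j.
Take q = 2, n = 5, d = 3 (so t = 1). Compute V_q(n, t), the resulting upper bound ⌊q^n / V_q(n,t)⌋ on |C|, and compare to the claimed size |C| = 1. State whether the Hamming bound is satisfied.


V_q(n, t) = 6, q^n = 32, Hamming bound = 5, |C| = 1 ≤ bound (satisfied).

Step 1: Compute V_q(n, t) = Σ_{j=0}^1 C(n, j) (q−1)^j.
  j = 0: C(5,0)·(1)^0 = 1·1 = 1.
  j = 1: C(5,1)·(1)^1 = 5·1 = 5.
  V_q(n, t) = 1 + 5 = 6.
Step 2: q^n = 2^5 = 32.
Step 3: Hamming bound ⌊q^n / V_q(n,t)⌋ = ⌊32/6⌋ = 5.
Step 4: Compare |C| = 1 to 5: satisfied.
The claimed |C| lies below the Hamming bound.


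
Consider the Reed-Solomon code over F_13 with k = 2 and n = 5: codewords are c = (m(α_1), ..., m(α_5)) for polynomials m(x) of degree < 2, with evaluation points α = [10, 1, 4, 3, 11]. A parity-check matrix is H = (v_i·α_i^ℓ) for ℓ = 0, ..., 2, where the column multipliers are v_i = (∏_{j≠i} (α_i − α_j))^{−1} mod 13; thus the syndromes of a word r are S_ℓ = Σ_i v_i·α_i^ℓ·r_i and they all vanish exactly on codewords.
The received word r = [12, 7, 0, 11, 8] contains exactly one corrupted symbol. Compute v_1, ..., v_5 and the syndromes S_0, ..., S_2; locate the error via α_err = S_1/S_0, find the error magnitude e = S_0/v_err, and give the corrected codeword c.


S = (7, 12, 2), error at position 5, error magnitude e = 7, c = [12, 7, 0, 11, 1].

Step 1: column multipliers v_i = (∏_{j≠i}(α_i − α_j))^{−1} mod 13.
  i = 1 (α = 10): (10−1)(10−4)(10−3)(10−11) = 9·6·7·(−1) = −378 ≡ 12, so v_1 = 12^{−1} = 12 (mod 13).
  i = 2 (α = 1): (1−10)(1−4)(1−3)(1−11) = (−9)·(−3)·(−2)·(−10) = 540 ≡ 7, so v_2 = 7^{−1} = 2 (mod 13).
  i = 3 (α = 4): (4−10)(4−1)(4−3)(4−11) = (−6)·3·1·(−7) = 126 ≡ 9, so v_3 = 9^{−1} = 3 (mod 13).
  i = 4 (α = 3): (3−10)(3−1)(3−4)(3−11) = (−7)·2·(−1)·(−8) = −112 ≡ 5, so v_4 = 5^{−1} = 8 (mod 13).
  i = 5 (α = 11): (11−10)(11−1)(11−4)(11−3) = 1·10·7·8 = 560 ≡ 1, so v_5 = 1^{−1} = 1 (mod 13).
  v = [12, 2, 3, 8, 1].
Step 2: syndromes of r = [12, 7, 0, 11, 8] (all sums mod 13).
  S_0 = Σ v_i r_i = 12·12 + 2·7 + 3·0 + 8·11 + 1·8 = 254 ≡ 7.
  S_1 = Σ v_i α_i r_i = 12·10·12 + 2·1·7 + 3·4·0 + 8·3·11 + 1·11·8 = 1806 ≡ 12.
  α_i^2 mod 13 = [9, 1, 3, 9, 4].
  S_2 = Σ v_i α_i^2 r_i = 12·9·12 + 2·1·7 + 3·3·0 + 8·9·11 + 1·4·8 = 2134 ≡ 2.
  S = (7, 12, 2) ≠ 0, so r is not a codeword (an error is present).
Step 3: locate the error. For a single error e at position i, S_ℓ = v_i·e·α_i^ℓ, so α_err = S_1/S_0.
  S_0^{−1} = 7^{−1} = 2 (mod 13), so α_err = 12·2 = 24 ≡ 11 = α_5. Error position i = 5.
  Consistency check: S_2/S_1 = 2·12 = 24 ≡ 11 = α_err ✓ (single-error assumption holds).
Step 4: error magnitude e = S_0/v_5 = S_0·∏_{j≠5}(α_5 − α_j) = 7·1 = 7 ≡ 7 (mod 13).
Step 5: correct position 5: c_5 = r_5 − e = 8 − 7 ≡ 1 (mod 13). Hence c = [12, 7, 0, 11, 1].
  Check: interpolating c through the α_i gives m(x) = 5 + 2·x (degree < 2) with m(α_i) = c_i for every i, so c is indeed a codeword.


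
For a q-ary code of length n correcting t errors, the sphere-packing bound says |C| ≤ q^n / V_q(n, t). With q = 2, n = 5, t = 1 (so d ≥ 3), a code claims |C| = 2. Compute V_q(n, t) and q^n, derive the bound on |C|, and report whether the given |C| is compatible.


V_q(n, t) = 6, q^n = 32, Hamming bound = 5, |C| = 2 ≤ bound (satisfied).

Step 1: Compute V_q(n, t) = Σ_{j=0}^1 C(n, j) (q−1)^j.
  j = 0: C(5,0)·(1)^0 = 1·1 = 1.
  j = 1: C(5,1)·(1)^1 = 5·1 = 5.
  V_q(n, t) = 1 + 5 = 6.
Step 2: q^n = 2^5 = 32.
Step 3: Hamming bound ⌊q^n / V_q(n,t)⌋ = ⌊32/6⌋ = 5.
Step 4: Compare |C| = 2 to 5: satisfied.
The claimed |C| lies below the Hamming bound.


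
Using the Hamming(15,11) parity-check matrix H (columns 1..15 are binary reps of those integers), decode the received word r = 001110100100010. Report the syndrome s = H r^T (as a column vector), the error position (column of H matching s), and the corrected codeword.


s = (0, 0, 0, 1)^T, error position = 1, corrected codeword c = 101110100100010

Compute s = H r^T mod 2 one row at a time:
  s_1 = 0 + 0 + 1 + 0 + 0 + 0 + 1 + 0 = 2 ≡ 0 (mod 2).
  s_2 = 1 + 1 + 0 + 1 + 0 + 0 + 1 + 0 = 4 ≡ 0 (mod 2).
  s_3 = 0 + 1 + 0 + 1 + 1 + 0 + 1 + 0 = 4 ≡ 0 (mod 2).
  s_4 = 0 + 1 + 1 + 1 + 0 + 0 + 0 + 0 = 3 ≡ 1 (mod 2).
s = (0, 0, 0, 1)^T — this equals column 1 of H (binary 0001), so error is at position 1.
Correct: flip bit 1 of r = 001110100100010 to get c = 101110100100010.


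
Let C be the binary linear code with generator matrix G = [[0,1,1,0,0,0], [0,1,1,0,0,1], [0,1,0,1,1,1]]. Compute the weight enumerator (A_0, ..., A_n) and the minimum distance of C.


Weight distribution: A_0 = 1, A_1 = 1, A_2 = 1, A_3 = 3, A_4 = 2. Minimum distance d = 1.

Enumerate all 2^3 = 8 messages m ∈ F_2^3.
For each, compute codeword c = mG in F_2^6, then tally its weight.
  m = 000 → c = 000000, weight = 0.
  m = 100 → c = 011000, weight = 2.
  m = 010 → c = 011001, weight = 3.
  m = 110 → c = 000001, weight = 1.
  m = 001 → c = 010111, weight = 4.
  m = 101 → c = 001111, weight = 4.
  m = 011 → c = 001110, weight = 3.
  m = 111 → c = 010110, weight = 3.
Tally weights:
  weight 0: 1 codewords.
  weight 1: 1 codewords.
  weight 2: 1 codewords.
  weight 3: 3 codewords.
  weight 4: 2 codewords.
Minimum distance d = smallest w > 0 with A_w > 0 = 1.
Sanity: Σ A_w = 8 = 2^3 = 8 ✓.


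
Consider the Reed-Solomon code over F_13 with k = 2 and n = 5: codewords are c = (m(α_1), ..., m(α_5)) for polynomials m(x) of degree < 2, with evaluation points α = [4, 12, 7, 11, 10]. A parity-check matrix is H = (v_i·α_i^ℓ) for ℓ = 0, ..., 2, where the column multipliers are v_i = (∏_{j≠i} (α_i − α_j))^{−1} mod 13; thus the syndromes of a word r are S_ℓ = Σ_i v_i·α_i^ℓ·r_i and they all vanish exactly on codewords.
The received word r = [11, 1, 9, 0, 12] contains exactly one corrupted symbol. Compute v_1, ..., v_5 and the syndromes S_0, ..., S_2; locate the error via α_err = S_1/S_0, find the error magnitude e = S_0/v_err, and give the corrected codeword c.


S = (10, 1, 4), error at position 1, error magnitude e = 5, c = [6, 1, 9, 0, 12].

Step 1: column multipliers v_i = (∏_{j≠i}(α_i − α_j))^{−1} mod 13.
  i = 1 (α = 4): (4−12)(4−7)(4−11)(4−10) = (−8)·(−3)·(−7)·(−6) = 1008 ≡ 7, so v_1 = 7^{−1} = 2 (mod 13).
  i = 2 (α = 12): (12−4)(12−7)(12−11)(12−10) = 8·5·1·2 = 80 ≡ 2, so v_2 = 2^{−1} = 7 (mod 13).
  i = 3 (α = 7): (7−4)(7−12)(7−11)(7−10) = 3·(−5)·(−4)·(−3) = −180 ≡ 2, so v_3 = 2^{−1} = 7 (mod 13).
  i = 4 (α = 11): (11−4)(11−12)(11−7)(11−10) = 7·(−1)·4·1 = −28 ≡ 11, so v_4 = 11^{−1} = 6 (mod 13).
  i = 5 (α = 10): (10−4)(10−12)(10−7)(10−11) = 6·(−2)·3·(−1) = 36 ≡ 10, so v_5 = 10^{−1} = 4 (mod 13).
  v = [2, 7, 7, 6, 4].
Step 2: syndromes of r = [11, 1, 9, 0, 12] (all sums mod 13).
  S_0 = Σ v_i r_i = 2·11 + 7·1 + 7·9 + 6·0 + 4·12 = 140 ≡ 10.
  S_1 = Σ v_i α_i r_i = 2·4·11 + 7·12·1 + 7·7·9 + 6·11·0 + 4·10·12 = 1093 ≡ 1.
  α_i^2 mod 13 = [3, 1, 10, 4, 9].
  S_2 = Σ v_i α_i^2 r_i = 2·3·11 + 7·1·1 + 7·10·9 + 6·4·0 + 4·9·12 = 1135 ≡ 4.
  S = (10, 1, 4) ≠ 0, so r is not a codeword (an error is present).
Step 3: locate the error. For a single error e at position i, S_ℓ = v_i·e·α_i^ℓ, so α_err = S_1/S_0.
  S_0^{−1} = 10^{−1} = 4 (mod 13), so α_err = 1·4 = 4 ≡ 4 = α_1. Error position i = 1.
  Consistency check: S_2/S_1 = 4·1 = 4 ≡ 4 = α_err ✓ (single-error assumption holds).
Step 4: error magnitude e = S_0/v_1 = S_0·∏_{j≠1}(α_1 − α_j) = 10·7 = 70 ≡ 5 (mod 13).
Step 5: correct position 1: c_1 = r_1 − e = 11 − 5 ≡ 6 (mod 13). Hence c = [6, 1, 9, 0, 12].
  Check: interpolating c through the α_i gives m(x) = 2 + 1·x (degree < 2) with m(α_i) = c_i for every i, so c is indeed a codeword.


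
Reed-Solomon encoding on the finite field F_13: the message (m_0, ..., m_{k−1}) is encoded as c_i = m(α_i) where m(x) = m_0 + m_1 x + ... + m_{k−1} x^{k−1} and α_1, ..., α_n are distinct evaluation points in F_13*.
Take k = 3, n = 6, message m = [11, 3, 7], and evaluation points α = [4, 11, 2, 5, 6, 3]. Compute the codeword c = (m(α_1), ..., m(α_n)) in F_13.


c = [5, 7, 6, 6, 8, 5]

Message polynomial: m(x) = 11 + 3·x + 7·x^2 (mod 13).
For each evaluation point α_i, compute m(α_i) mod 13:
  α_1 = 4: Horner steps 7 → 5 → 5, so m(4) = 5.
  α_2 = 11: Horner steps 7 → 2 → 7, so m(11) = 7.
  α_3 = 2: Horner steps 7 → 4 → 6, so m(2) = 6.
  α_4 = 5: Horner steps 7 → 12 → 6, so m(5) = 6.
  α_5 = 6: Horner steps 7 → 6 → 8, so m(6) = 8.
  α_6 = 3: Horner steps 7 → 11 → 5, so m(3) = 5.
Codeword c = [5, 7, 6, 6, 8, 5] ∈ F_13^6.


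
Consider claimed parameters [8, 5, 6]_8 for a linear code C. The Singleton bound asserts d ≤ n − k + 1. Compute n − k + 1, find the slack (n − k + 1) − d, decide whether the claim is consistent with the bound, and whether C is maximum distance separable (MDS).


Singleton RHS = n − k + 1 = 4, slack = -2, bound violated (no such code; not MDS).

Singleton bound: d ≤ n − k + 1.
Here n = 8, k = 5, so n − k + 1 = 4.
Given d = 6, check d ≤ 4: NO.
Slack = (n − k + 1) − d = -2.
The slack is negative: d = 6 exceeds n − k + 1 = 4 by 2, so the Singleton bound is violated and no linear [8, 5, 6]_8 code can exist. In particular it is not MDS (MDS requires d = n − k + 1 exactly).
Description: the claimed parameters are [8, 5, 6]_8; such a code would be impossible (violates the Singleton bound).


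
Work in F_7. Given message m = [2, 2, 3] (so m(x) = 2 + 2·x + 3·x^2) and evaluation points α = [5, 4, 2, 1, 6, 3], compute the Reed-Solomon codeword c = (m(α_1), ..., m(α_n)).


c = [3, 2, 4, 0, 3, 0]

Message polynomial: m(x) = 2 + 2·x + 3·x^2 (mod 7).
For each evaluation point α_i, compute m(α_i) mod 7:
  α_1 = 5: Horner steps 3 → 3 → 3, so m(5) = 3.
  α_2 = 4: Horner steps 3 → 0 → 2, so m(4) = 2.
  α_3 = 2: Horner steps 3 → 1 → 4, so m(2) = 4.
  α_4 = 1: Horner steps 3 → 5 → 0, so m(1) = 0.
  α_5 = 6: Horner steps 3 → 6 → 3, so m(6) = 3.
  α_6 = 3: Horner steps 3 → 4 → 0, so m(3) = 0.
Codeword c = [3, 2, 4, 0, 3, 0] ∈ F_7^6.


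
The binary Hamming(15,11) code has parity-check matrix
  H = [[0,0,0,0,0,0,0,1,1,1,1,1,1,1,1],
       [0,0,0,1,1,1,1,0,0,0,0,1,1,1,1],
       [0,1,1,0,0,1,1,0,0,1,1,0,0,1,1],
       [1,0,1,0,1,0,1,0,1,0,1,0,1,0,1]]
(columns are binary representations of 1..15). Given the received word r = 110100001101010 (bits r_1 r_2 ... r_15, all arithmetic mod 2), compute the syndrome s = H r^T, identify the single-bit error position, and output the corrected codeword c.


s = (0, 1, 1, 0)^T, error position = 6, corrected codeword c = 110101001101010

Compute s = H r^T mod 2 one row at a time:
  s_1 = 0 + 1 + 1 + 0 + 1 + 0 + 1 + 0 = 4 ≡ 0 (mod 2).
  s_2 = 1 + 0 + 0 + 0 + 1 + 0 + 1 + 0 = 3 ≡ 1 (mod 2).
  s_3 = 1 + 0 + 0 + 0 + 1 + 0 + 1 + 0 = 3 ≡ 1 (mod 2).
  s_4 = 1 + 0 + 0 + 0 + 1 + 0 + 0 + 0 = 2 ≡ 0 (mod 2).
s = (0, 1, 1, 0)^T — this equals column 6 of H (binary 0110), so error is at position 6.
Correct: flip bit 6 of r = 110100001101010 to get c = 110101001101010.


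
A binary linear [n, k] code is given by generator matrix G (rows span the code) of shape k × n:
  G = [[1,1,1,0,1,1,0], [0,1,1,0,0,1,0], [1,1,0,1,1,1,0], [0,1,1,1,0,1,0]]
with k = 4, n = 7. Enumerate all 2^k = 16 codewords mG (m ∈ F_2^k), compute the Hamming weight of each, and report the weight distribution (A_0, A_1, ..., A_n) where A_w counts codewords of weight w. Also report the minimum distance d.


Weight distribution: A_0 = 1, A_1 = 2, A_2 = 3, A_3 = 4, A_4 = 3, A_5 = 2, A_6 = 1. Minimum distance d = 1.

Enumerate all 2^4 = 16 messages m ∈ F_2^4.
For each, compute codeword c = mG in F_2^7, then tally its weight.
  m = 0000 → c = 0000000, weight = 0.
  m = 1000 → c = 1110110, weight = 5.
  m = 0100 → c = 0110010, weight = 3.
  m = 1100 → c = 1000100, weight = 2.
  m = 0010 → c = 1101110, weight = 5.
  m = 1010 → c = 0011000, weight = 2.
  m = 0110 → c = 1011100, weight = 4.
  m = 1110 → c = 0101010, weight = 3.
  m = 0001 → c = 0111010, weight = 4.
  m = 1001 → c = 1001100, weight = 3.
  m = 0101 → c = 0001000, weight = 1.
  m = 1101 → c = 1111110, weight = 6.
  m = 0011 → c = 1010100, weight = 3.
  m = 1011 → c = 0100010, weight = 2.
  m = 0111 → c = 1100110, weight = 4.
  m = 1111 → c = 0010000, weight = 1.
Tally weights:
  weight 0: 1 codewords.
  weight 1: 2 codewords.
  weight 2: 3 codewords.
  weight 3: 4 codewords.
  weight 4: 3 codewords.
  weight 5: 2 codewords.
  weight 6: 1 codewords.
Minimum distance d = smallest w > 0 with A_w > 0 = 1.
Sanity: Σ A_w = 16 = 2^4 = 16 ✓.


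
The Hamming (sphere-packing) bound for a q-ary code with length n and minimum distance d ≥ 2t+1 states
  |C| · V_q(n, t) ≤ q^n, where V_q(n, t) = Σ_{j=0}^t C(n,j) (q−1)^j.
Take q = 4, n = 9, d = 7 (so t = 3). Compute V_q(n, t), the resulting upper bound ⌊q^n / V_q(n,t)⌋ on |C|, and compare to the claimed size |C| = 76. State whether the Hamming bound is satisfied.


V_q(n, t) = 2620, q^n = 262144, Hamming bound = 100, |C| = 76 ≤ bound (satisfied).

Step 1: Compute V_q(n, t) = Σ_{j=0}^3 C(n, j) (q−1)^j.
  j = 0: C(9,0)·(3)^0 = 1·1 = 1.
  j = 1: C(9,1)·(3)^1 = 9·3 = 27.
  j = 2: C(9,2)·(3)^2 = 36·9 = 324.
  j = 3: C(9,3)·(3)^3 = 84·27 = 2268.
  V_q(n, t) = 1 + 27 + 324 + 2268 = 2620.
Step 2: q^n = 4^9 = 262144.
Step 3: Hamming bound ⌊q^n / V_q(n,t)⌋ = ⌊262144/2620⌋ = 100.
Step 4: Compare |C| = 76 to 100: satisfied.
The claimed |C| lies below the Hamming bound.


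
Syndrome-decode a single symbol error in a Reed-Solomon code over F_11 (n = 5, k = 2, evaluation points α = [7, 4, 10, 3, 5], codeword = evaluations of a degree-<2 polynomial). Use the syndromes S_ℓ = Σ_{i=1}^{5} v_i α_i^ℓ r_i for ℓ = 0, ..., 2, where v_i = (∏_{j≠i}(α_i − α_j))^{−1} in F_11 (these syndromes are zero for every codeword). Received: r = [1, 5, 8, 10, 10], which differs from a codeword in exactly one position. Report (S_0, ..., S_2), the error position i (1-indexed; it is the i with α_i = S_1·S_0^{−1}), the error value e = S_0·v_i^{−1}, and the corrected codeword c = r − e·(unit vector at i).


S = (6, 8, 7), error at position 5, error magnitude e = 10, c = [1, 5, 8, 10, 0].

Step 1: column multipliers v_i = (∏_{j≠i}(α_i − α_j))^{−1} mod 11.
  i = 1 (α = 7): (7−4)(7−10)(7−3)(7−5) = 3·(−3)·4·2 = −72 ≡ 5, so v_1 = 5^{−1} = 9 (mod 11).
  i = 2 (α = 4): (4−7)(4−10)(4−3)(4−5) = (−3)·(−6)·1·(−1) = −18 ≡ 4, so v_2 = 4^{−1} = 3 (mod 11).
  i = 3 (α = 10): (10−7)(10−4)(10−3)(10−5) = 3·6·7·5 = 630 ≡ 3, so v_3 = 3^{−1} = 4 (mod 11).
  i = 4 (α = 3): (3−7)(3−4)(3−10)(3−5) = (−4)·(−1)·(−7)·(−2) = 56 ≡ 1, so v_4 = 1^{−1} = 1 (mod 11).
  i = 5 (α = 5): (5−7)(5−4)(5−10)(5−3) = (−2)·1·(−5)·2 = 20 ≡ 9, so v_5 = 9^{−1} = 5 (mod 11).
  v = [9, 3, 4, 1, 5].
Step 2: syndromes of r = [1, 5, 8, 10, 10] (all sums mod 11).
  S_0 = Σ v_i r_i = 9·1 + 3·5 + 4·8 + 1·10 + 5·10 = 116 ≡ 6.
  S_1 = Σ v_i α_i r_i = 9·7·1 + 3·4·5 + 4·10·8 + 1·3·10 + 5·5·10 = 723 ≡ 8.
  α_i^2 mod 11 = [5, 5, 1, 9, 3].
  S_2 = Σ v_i α_i^2 r_i = 9·5·1 + 3·5·5 + 4·1·8 + 1·9·10 + 5·3·10 = 392 ≡ 7.
  S = (6, 8, 7) ≠ 0, so r is not a codeword (an error is present).
Step 3: locate the error. For a single error e at position i, S_ℓ = v_i·e·α_i^ℓ, so α_err = S_1/S_0.
  S_0^{−1} = 6^{−1} = 2 (mod 11), so α_err = 8·2 = 16 ≡ 5 = α_5. Error position i = 5.
  Consistency check: S_2/S_1 = 7·7 = 49 ≡ 5 = α_err ✓ (single-error assumption holds).
Step 4: error magnitude e = S_0/v_5 = S_0·∏_{j≠5}(α_5 − α_j) = 6·9 = 54 ≡ 10 (mod 11).
Step 5: correct position 5: c_5 = r_5 − e = 10 − 10 ≡ 0 (mod 11). Hence c = [1, 5, 8, 10, 0].
  Check: interpolating c through the α_i gives m(x) = 3 + 6·x (degree < 2) with m(α_i) = c_i for every i, so c is indeed a codeword.


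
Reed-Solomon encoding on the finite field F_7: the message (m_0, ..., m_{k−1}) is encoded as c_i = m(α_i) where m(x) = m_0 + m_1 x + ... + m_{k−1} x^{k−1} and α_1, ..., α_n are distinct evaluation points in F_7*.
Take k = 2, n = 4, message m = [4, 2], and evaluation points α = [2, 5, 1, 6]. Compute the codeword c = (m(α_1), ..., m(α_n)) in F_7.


c = [1, 0, 6, 2]

Message polynomial: m(x) = 4 + 2·x (mod 7).
For each evaluation point α_i, compute m(α_i) mod 7:
  α_1 = 2: Horner steps 2 → 1, so m(2) = 1.
  α_2 = 5: Horner steps 2 → 0, so m(5) = 0.
  α_3 = 1: Horner steps 2 → 6, so m(1) = 6.
  α_4 = 6: Horner steps 2 → 2, so m(6) = 2.
Codeword c = [1, 0, 6, 2] ∈ F_7^4.


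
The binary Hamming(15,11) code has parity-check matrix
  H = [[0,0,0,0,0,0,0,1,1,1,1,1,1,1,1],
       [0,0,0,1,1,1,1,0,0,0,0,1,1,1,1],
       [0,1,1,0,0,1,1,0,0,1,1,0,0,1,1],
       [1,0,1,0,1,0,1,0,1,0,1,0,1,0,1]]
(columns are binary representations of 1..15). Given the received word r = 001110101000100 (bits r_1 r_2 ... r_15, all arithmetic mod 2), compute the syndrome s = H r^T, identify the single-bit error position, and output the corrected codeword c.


s = (0, 0, 0, 1)^T, error position = 1, corrected codeword c = 101110101000100

Compute s = H r^T mod 2 one row at a time:
  s_1 = 0 + 1 + 0 + 0 + 0 + 1 + 0 + 0 = 2 ≡ 0 (mod 2).
  s_2 = 1 + 1 + 0 + 1 + 0 + 1 + 0 + 0 = 4 ≡ 0 (mod 2).
  s_3 = 0 + 1 + 0 + 1 + 0 + 0 + 0 + 0 = 2 ≡ 0 (mod 2).
  s_4 = 0 + 1 + 1 + 1 + 1 + 0 + 1 + 0 = 5 ≡ 1 (mod 2).
s = (0, 0, 0, 1)^T — this equals column 1 of H (binary 0001), so error is at position 1.
Correct: flip bit 1 of r = 001110101000100 to get c = 101110101000100.


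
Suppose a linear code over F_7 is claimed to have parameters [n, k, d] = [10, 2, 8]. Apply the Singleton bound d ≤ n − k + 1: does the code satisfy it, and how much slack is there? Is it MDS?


Singleton RHS = n − k + 1 = 9, slack = 1, bound satisfied, not MDS.

Singleton bound: d ≤ n − k + 1.
Here n = 10, k = 2, so n − k + 1 = 9.
Given d = 8, check d ≤ 9: YES.
Slack = (n − k + 1) − d = 1.
The code is NOT MDS (slack = 1 > 0).
Description: the claimed parameters are [10, 2, 8]_7; such a code would be non-MDS.


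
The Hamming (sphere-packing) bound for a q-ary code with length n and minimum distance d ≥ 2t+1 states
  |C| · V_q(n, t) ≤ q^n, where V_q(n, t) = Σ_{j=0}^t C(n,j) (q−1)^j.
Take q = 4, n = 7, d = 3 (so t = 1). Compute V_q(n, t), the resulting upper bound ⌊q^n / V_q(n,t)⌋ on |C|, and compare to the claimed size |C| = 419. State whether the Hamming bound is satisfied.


V_q(n, t) = 22, q^n = 16384, Hamming bound = 744, |C| = 419 ≤ bound (satisfied).

Step 1: Compute V_q(n, t) = Σ_{j=0}^1 C(n, j) (q−1)^j.
  j = 0: C(7,0)·(3)^0 = 1·1 = 1.
  j = 1: C(7,1)·(3)^1 = 7·3 = 21.
  V_q(n, t) = 1 + 21 = 22.
Step 2: q^n = 4^7 = 16384.
Step 3: Hamming bound ⌊q^n / V_q(n,t)⌋ = ⌊16384/22⌋ = 744.
Step 4: Compare |C| = 419 to 744: satisfied.
The claimed |C| lies below the Hamming bound.


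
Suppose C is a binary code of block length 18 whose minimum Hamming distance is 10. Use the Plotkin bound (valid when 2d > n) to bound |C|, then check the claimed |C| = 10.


Plotkin bound M ≤ 10; given |C| = 10 ≤ bound (satisfied).

Check applicability: 2d = 20, n = 18.
2d − n = 2 > 0, so Plotkin applies.
Compute d/(2d−n) = 10/2 ≈ 5.0000.
⌊d/(2d−n)⌋ = 5.
Plotkin bound: M ≤ 2·5 = 10.
Given |C| = 10, check: satisfied.
This |C| is at the Plotkin bound.


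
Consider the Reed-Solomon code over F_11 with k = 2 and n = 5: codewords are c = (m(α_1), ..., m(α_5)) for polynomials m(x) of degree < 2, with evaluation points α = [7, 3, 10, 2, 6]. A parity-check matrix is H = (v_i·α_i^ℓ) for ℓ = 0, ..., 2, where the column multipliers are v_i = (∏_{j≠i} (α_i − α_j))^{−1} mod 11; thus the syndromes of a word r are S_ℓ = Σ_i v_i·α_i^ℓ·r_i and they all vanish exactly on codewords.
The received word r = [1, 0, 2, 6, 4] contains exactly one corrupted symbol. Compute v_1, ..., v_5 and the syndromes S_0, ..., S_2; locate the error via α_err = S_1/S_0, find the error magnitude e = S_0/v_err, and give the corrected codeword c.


S = (6, 9, 8), error at position 1, error magnitude e = 3, c = [9, 0, 2, 6, 4].

Step 1: column multipliers v_i = (∏_{j≠i}(α_i − α_j))^{−1} mod 11.
  i = 1 (α = 7): (7−3)(7−10)(7−2)(7−6) = 4·(−3)·5·1 = −60 ≡ 6, so v_1 = 6^{−1} = 2 (mod 11).
  i = 2 (α = 3): (3−7)(3−10)(3−2)(3−6) = (−4)·(−7)·1·(−3) = −84 ≡ 4, so v_2 = 4^{−1} = 3 (mod 11).
  i = 3 (α = 10): (10−7)(10−3)(10−2)(10−6) = 3·7·8·4 = 672 ≡ 1, so v_3 = 1^{−1} = 1 (mod 11).
  i = 4 (α = 2): (2−7)(2−3)(2−10)(2−6) = (−5)·(−1)·(−8)·(−4) = 160 ≡ 6, so v_4 = 6^{−1} = 2 (mod 11).
  i = 5 (α = 6): (6−7)(6−3)(6−10)(6−2) = (−1)·3·(−4)·4 = 48 ≡ 4, so v_5 = 4^{−1} = 3 (mod 11).
  v = [2, 3, 1, 2, 3].
Step 2: syndromes of r = [1, 0, 2, 6, 4] (all sums mod 11).
  S_0 = Σ v_i r_i = 2·1 + 3·0 + 1·2 + 2·6 + 3·4 = 28 ≡ 6.
  S_1 = Σ v_i α_i r_i = 2·7·1 + 3·3·0 + 1·10·2 + 2·2·6 + 3·6·4 = 130 ≡ 9.
  α_i^2 mod 11 = [5, 9, 1, 4, 3].
  S_2 = Σ v_i α_i^2 r_i = 2·5·1 + 3·9·0 + 1·1·2 + 2·4·6 + 3·3·4 = 96 ≡ 8.
  S = (6, 9, 8) ≠ 0, so r is not a codeword (an error is present).
Step 3: locate the error. For a single error e at position i, S_ℓ = v_i·e·α_i^ℓ, so α_err = S_1/S_0.
  S_0^{−1} = 6^{−1} = 2 (mod 11), so α_err = 9·2 = 18 ≡ 7 = α_1. Error position i = 1.
  Consistency check: S_2/S_1 = 8·5 = 40 ≡ 7 = α_err ✓ (single-error assumption holds).
Step 4: error magnitude e = S_0/v_1 = S_0·∏_{j≠1}(α_1 − α_j) = 6·6 = 36 ≡ 3 (mod 11).
Step 5: correct position 1: c_1 = r_1 − e = 1 − 3 ≡ 9 (mod 11). Hence c = [9, 0, 2, 6, 4].
  Check: interpolating c through the α_i gives m(x) = 7 + 5·x (degree < 2) with m(α_i) = c_i for every i, so c is indeed a codeword.
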